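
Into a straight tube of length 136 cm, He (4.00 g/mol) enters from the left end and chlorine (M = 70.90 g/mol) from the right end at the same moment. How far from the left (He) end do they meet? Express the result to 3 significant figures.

Distances travelled in equal time are proportional to diffusion rates, so d_He/d_Cl₂ = √(M_Cl₂/M_He) = √(70.90/4.00) = 4.210.
With d_He + d_Cl₂ = 136 cm, d_Cl₂ = 136/(1 + 4.210) = 26.10 cm.
d_He = 136 − 26.10 = 110 cm.

110 cm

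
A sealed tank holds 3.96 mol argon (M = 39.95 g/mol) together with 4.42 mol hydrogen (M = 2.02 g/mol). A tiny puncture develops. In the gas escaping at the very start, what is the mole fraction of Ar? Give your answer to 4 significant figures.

Effusion rate of each component ∝ n_i/√M_i (partial pressure × 1/√M).
So x_Ar in the escaping gas = (n_Ar/√M_Ar) / Σ(n_i/√M_i)
= (3.96/√39.95) / (3.96/√39.95 + 4.42/√2.02) = 0.6265/(0.6265 + 3.110) = 0.1677.

0.1677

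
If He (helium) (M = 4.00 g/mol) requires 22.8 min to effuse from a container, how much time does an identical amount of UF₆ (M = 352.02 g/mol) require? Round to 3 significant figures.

By Graham's law, t_UF₆/t_He = √(M_UF₆/M_He) = √(352.02/4.00) = √88.00 = 9.381.
So the time for UF₆ is 22.8 × 9.381 = 214 min.

214 min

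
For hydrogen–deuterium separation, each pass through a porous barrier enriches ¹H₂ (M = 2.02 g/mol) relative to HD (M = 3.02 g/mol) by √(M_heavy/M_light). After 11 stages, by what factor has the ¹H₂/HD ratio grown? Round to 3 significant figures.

Each stage multiplies the ratio by α = √(3.02/2.02), so after 11 stages the overall factor is α^11 = (3.02/2.02)^(11/2).
= 1.49505^(11/2) = 9.13.

9.13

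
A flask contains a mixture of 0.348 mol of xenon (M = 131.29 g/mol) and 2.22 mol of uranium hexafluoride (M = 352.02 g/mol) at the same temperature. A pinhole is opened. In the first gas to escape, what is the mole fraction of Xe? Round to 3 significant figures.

Each component's effusion rate ∝ (its partial pressure)·(1/√M) ∝ n_i/√M_i.
Mole fraction of Xe in the effusate = (n_Xe/√M_Xe) / (n_Xe/√M_Xe + n_UF₆/√M_UF₆)
= (0.348/√131.29) / (0.348/√131.29 + 2.22/√352.02) = 0.03037/(0.03037 + 0.1183) = 0.204.

0.204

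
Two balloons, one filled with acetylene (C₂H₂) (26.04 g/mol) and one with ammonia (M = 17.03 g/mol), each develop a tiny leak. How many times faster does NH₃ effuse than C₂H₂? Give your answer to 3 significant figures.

1.24

Using Graham's law: rate_NH₃/rate_C₂H₂ = √(M_C₂H₂/M_NH₃) = √(26.04/17.03) = √1.529 = 1.24.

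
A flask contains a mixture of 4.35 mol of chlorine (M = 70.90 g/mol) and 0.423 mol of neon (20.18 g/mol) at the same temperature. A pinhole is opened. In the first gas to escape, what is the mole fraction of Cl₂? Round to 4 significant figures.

The effusion rate of species i is ∝ p_i/√M_i ∝ n_i/√M_i.
x_Cl₂(eff) = (n_Cl₂/√M_Cl₂) / (n_Cl₂/√M_Cl₂ + n_Ne/√M_Ne)
= (4.35/√70.90) / (4.35/√70.90 + 0.423/√20.18) = 0.5166/(0.5166 + 0.09416) = 0.8458.

0.8458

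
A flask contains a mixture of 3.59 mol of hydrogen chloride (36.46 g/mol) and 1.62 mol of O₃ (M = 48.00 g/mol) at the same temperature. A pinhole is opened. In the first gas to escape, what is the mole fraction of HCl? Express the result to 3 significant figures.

The effusion rate of species i is ∝ p_i/√M_i ∝ n_i/√M_i.
So x_HCl in the escaping gas = (n_HCl/√M_HCl) / Σ(n_i/√M_i)
= (3.59/√36.46) / (3.59/√36.46 + 1.62/√48.00) = 0.5945/(0.5945 + 0.2338) = 0.718.

0.718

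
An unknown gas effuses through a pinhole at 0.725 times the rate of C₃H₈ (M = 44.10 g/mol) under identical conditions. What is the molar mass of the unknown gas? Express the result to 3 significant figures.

83.9 g/mol

Since effusion rate ∝ 1/√M, rate_X/rate_C₃H₈ = √(M_C₃H₈/M_X).
0.725 = √(44.10/M_X)
M_X = 44.10 / 0.725² = 44.10 / 0.5256 = 83.9 g/mol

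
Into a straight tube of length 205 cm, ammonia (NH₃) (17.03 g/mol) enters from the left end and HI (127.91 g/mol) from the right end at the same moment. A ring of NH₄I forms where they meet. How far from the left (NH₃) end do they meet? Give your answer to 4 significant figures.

150.2 cm

In equal time, each gas travels a distance ∝ its rate ∝ 1/√M, so d_NH₃/d_HI = √(M_HI/M_NH₃) = √(127.91/17.03) = 2.741.
With d_NH₃ + d_HI = 205 cm, d_HI = 205/(1 + 2.741) = 54.80 cm.
d_NH₃ = 205 − 54.80 = 150.2 cm.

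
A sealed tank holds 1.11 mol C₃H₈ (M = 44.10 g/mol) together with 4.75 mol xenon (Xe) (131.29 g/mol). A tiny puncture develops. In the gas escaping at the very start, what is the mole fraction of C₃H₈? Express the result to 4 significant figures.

The effusion rate of species i is ∝ p_i/√M_i ∝ n_i/√M_i.
x_C₃H₈(eff) = (n_C₃H₈/√M_C₃H₈) / (n_C₃H₈/√M_C₃H₈ + n_Xe/√M_Xe)
= (1.11/√44.10) / (1.11/√44.10 + 4.75/√131.29) = 0.1671/(0.1671 + 0.4146) = 0.2873.

0.2873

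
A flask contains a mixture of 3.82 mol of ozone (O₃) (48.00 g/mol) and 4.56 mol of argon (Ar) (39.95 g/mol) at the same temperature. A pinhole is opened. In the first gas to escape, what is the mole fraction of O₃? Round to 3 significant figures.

The effusion rate of species i is ∝ p_i/√M_i ∝ n_i/√M_i.
So x_O₃ in the escaping gas = (n_O₃/√M_O₃) / Σ(n_i/√M_i)
= (3.82/√48.00) / (3.82/√48.00 + 4.56/√39.95) = 0.5514/(0.5514 + 0.7215) = 0.433.

0.433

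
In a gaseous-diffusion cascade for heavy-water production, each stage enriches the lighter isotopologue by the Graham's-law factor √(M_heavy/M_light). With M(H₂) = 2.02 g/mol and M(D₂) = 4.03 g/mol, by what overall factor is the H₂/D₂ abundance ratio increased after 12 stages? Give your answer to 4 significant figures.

The single-stage factor is √(M_heavy/M_light), so 12 stages give [√(4.03/2.02)]^12 = (4.03/2.02)^(12/2).
= 1.99505^6 = 63.06.

63.06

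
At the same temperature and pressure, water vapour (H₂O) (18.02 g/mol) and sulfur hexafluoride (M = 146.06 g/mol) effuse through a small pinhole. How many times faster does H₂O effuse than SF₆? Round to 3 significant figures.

2.85

By Graham's law, rate_H₂O/rate_SF₆ = √(M_SF₆/M_H₂O) = √(146.06/18.02) = √8.105 = 2.85.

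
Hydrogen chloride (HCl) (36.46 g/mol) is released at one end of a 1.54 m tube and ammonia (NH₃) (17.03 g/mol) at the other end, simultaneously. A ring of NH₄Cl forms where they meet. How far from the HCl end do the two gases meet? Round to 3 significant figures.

Distances travelled in equal time are proportional to diffusion rates, so d_HCl/d_NH₃ = √(M_NH₃/M_HCl) = √(17.03/36.46) = 0.6834.
With d_HCl + d_NH₃ = 1.54 m, d_NH₃ = 1.54/(1 + 0.6834) = 0.9148 m.
d_HCl = 1.54 − 0.9148 = 0.625 m.

0.625 m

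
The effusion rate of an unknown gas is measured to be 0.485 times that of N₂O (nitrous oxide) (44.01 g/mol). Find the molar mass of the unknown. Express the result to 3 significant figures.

187 g/mol

By Graham's law, rate_X/rate_N₂O = √(M_N₂O/M_X).
0.485 = √(44.01/M_X)
M_X = 44.01 / 0.485² = 44.01 / 0.2352 = 187 g/mol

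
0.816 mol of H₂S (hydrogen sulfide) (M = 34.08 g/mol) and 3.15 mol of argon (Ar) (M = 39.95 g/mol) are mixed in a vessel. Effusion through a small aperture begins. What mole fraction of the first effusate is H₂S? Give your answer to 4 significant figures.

0.2190

Effusion rate of each component ∝ n_i/√M_i (partial pressure × 1/√M).
Mole fraction of H₂S in the effusate = (n_H₂S/√M_H₂S) / (n_H₂S/√M_H₂S + n_Ar/√M_Ar)
= (0.816/√34.08) / (0.816/√34.08 + 3.15/√39.95) = 0.1398/(0.1398 + 0.4984) = 0.2190.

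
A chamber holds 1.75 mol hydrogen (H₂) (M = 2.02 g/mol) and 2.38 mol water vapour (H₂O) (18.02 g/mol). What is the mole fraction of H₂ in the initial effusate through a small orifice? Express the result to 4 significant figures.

Each component's effusion rate ∝ (its partial pressure)·(1/√M) ∝ n_i/√M_i.
Mole fraction of H₂ in the effusate = (n_H₂/√M_H₂) / (n_H₂/√M_H₂ + n_H₂O/√M_H₂O)
= (1.75/√2.02) / (1.75/√2.02 + 2.38/√18.02) = 1.231/(1.231 + 0.5607) = 0.6871.

0.6871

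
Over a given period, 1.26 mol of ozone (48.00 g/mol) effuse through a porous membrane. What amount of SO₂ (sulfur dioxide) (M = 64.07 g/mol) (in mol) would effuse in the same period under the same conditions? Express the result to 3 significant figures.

By Graham's law, rate_SO₂/rate_O₃ = √(M_O₃/M_SO₂) = √(48.00/64.07) = √0.7492 = 0.8656.
So the amount for SO₂ is 1.26 × 0.8656 = 1.09 mol.

1.09 mol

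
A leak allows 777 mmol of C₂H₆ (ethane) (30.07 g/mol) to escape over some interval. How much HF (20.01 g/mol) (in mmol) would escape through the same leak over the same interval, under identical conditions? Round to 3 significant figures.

Since effusion rate ∝ 1/√M, rate_HF/rate_C₂H₆ = √(M_C₂H₆/M_HF) = √(30.07/20.01) = √1.503 = 1.226.
So the amount for HF is 777 × 1.226 = 952 mmol.

952 mmol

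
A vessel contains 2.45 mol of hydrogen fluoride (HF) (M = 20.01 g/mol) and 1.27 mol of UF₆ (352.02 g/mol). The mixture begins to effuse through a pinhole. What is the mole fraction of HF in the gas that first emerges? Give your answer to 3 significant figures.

0.890

Each component's effusion rate ∝ (its partial pressure)·(1/√M) ∝ n_i/√M_i.
Mole fraction of HF in the effusate = (n_HF/√M_HF) / (n_HF/√M_HF + n_UF₆/√M_UF₆)
= (2.45/√20.01) / (2.45/√20.01 + 1.27/√352.02) = 0.5477/(0.5477 + 0.06769) = 0.890.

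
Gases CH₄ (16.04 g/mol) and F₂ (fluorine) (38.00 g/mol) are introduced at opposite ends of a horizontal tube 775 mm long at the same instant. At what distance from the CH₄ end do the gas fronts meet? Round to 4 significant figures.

Distances travelled in equal time are proportional to diffusion rates, so d_CH₄/d_F₂ = √(M_F₂/M_CH₄) = √(38.00/16.04) = 1.539.
With d_CH₄ + d_F₂ = 775 mm, d_F₂ = 775/(1 + 1.539) = 305.2 mm.
d_CH₄ = 775 − 305.2 = 469.8 mm.

469.8 mm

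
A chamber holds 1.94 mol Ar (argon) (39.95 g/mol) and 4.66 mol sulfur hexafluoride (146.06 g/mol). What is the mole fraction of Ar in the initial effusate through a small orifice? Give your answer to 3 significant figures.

0.443

The effusion rate of species i is ∝ p_i/√M_i ∝ n_i/√M_i.
Mole fraction of Ar in the effusate = (n_Ar/√M_Ar) / (n_Ar/√M_Ar + n_SF₆/√M_SF₆)
= (1.94/√39.95) / (1.94/√39.95 + 4.66/√146.06) = 0.3069/(0.3069 + 0.3856) = 0.443.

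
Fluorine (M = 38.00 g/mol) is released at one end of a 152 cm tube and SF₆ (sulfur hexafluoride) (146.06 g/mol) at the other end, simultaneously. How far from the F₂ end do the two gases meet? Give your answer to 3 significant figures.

Distances travelled in equal time are proportional to diffusion rates, so d_F₂/d_SF₆ = √(M_SF₆/M_F₂) = √(146.06/38.00) = 1.961.
With d_F₂ + d_SF₆ = 152 cm, d_SF₆ = 152/(1 + 1.961) = 51.34 cm.
d_F₂ = 152 − 51.34 = 101 cm.

101 cm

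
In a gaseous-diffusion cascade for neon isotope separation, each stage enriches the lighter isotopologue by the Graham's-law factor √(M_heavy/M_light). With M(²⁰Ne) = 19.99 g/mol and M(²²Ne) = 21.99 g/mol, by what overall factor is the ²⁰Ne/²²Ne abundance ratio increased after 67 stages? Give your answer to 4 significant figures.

24.40

The single-stage factor is √(M_heavy/M_light), so 67 stages give [√(21.99/19.99)]^67 = (21.99/19.99)^(67/2).
= 1.10005^(67/2) = 24.40.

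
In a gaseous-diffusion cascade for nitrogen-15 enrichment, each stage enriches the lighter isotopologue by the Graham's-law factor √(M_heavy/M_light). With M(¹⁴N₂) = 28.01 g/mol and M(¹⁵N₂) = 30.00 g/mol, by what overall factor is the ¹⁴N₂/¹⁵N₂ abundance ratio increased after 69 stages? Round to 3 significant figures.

10.7

The single-stage factor is √(M_heavy/M_light), so 69 stages give [√(30.00/28.01)]^69 = (30.00/28.01)^(69/2).
= 1.07105^(69/2) = 10.7.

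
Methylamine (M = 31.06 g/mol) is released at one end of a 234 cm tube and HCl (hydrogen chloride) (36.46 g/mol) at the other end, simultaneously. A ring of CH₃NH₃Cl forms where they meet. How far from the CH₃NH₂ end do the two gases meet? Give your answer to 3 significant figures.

122 cm

Distances travelled in equal time are proportional to diffusion rates, so d_CH₃NH₂/d_HCl = √(M_HCl/M_CH₃NH₂) = √(36.46/31.06) = 1.083.
With d_CH₃NH₂ + d_HCl = 234 cm, d_HCl = 234/(1 + 1.083) = 112.3 cm.
d_CH₃NH₂ = 234 − 112.3 = 122 cm.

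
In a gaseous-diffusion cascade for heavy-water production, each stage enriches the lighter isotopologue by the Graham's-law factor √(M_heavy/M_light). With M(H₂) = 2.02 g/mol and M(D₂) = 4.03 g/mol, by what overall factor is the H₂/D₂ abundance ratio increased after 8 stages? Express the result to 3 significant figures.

15.8

Overall factor = α^8 with α = √(4.03/2.02), i.e. (4.03/2.02)^(8/2).
= 1.99505^4 = 15.8.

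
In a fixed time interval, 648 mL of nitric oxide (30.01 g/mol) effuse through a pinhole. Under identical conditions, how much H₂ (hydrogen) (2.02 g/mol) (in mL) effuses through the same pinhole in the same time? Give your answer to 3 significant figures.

2500 mL

By Graham's law, rate_H₂/rate_NO = √(M_NO/M_H₂) = √(30.01/2.02) = √14.86 = 3.854.
So the volume for H₂ is 648 × 3.854 = 2500 mL.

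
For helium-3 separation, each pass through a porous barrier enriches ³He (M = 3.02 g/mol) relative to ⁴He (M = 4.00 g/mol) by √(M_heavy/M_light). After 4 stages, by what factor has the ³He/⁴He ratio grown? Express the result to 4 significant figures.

After 4 stages the ratio has grown by (√(4.00/3.02))^4 = (4.00/3.02)^(4/2).
= 1.32450^2 = 1.754.

1.754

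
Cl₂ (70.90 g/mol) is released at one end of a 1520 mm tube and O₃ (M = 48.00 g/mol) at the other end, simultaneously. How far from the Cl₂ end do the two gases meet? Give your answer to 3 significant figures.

Graham's law gives d_Cl₂/d_O₃ = rate_Cl₂/rate_O₃ = √(M_O₃/M_Cl₂) = √(48.00/70.90) = 0.8228.
With d_Cl₂ + d_O₃ = 1520 mm, d_O₃ = 1520/(1 + 0.8228) = 833.9 mm.
d_Cl₂ = 1520 − 833.9 = 686 mm.

686 mm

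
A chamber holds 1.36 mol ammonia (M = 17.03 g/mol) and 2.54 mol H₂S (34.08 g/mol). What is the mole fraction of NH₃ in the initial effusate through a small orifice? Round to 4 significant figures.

0.4310

Each component's effusion rate ∝ (its partial pressure)·(1/√M) ∝ n_i/√M_i.
So x_NH₃ in the escaping gas = (n_NH₃/√M_NH₃) / Σ(n_i/√M_i)
= (1.36/√17.03) / (1.36/√17.03 + 2.54/√34.08) = 0.3296/(0.3296 + 0.4351) = 0.4310.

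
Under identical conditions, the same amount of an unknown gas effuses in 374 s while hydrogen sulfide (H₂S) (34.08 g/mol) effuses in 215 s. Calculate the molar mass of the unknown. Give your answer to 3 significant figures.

103 g/mol

Since effusion rate ∝ 1/√M, t_X/t_H₂S = √(M_X/M_H₂S).
374/215 = 1.740 = √(M_X/34.08)
M_X = 34.08 × 1.740² = 34.08 × 3.026 = 103 g/mol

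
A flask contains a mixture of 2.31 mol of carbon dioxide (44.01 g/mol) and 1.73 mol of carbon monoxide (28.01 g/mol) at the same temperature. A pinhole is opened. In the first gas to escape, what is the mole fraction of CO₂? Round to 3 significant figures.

0.516

Each component's effusion rate ∝ (its partial pressure)·(1/√M) ∝ n_i/√M_i.
x_CO₂(eff) = (n_CO₂/√M_CO₂) / (n_CO₂/√M_CO₂ + n_CO/√M_CO)
= (2.31/√44.01) / (2.31/√44.01 + 1.73/√28.01) = 0.3482/(0.3482 + 0.3269) = 0.516.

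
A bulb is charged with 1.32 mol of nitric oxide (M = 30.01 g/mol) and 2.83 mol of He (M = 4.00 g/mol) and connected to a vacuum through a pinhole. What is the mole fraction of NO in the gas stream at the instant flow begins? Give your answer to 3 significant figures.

Each component's effusion rate ∝ (its partial pressure)·(1/√M) ∝ n_i/√M_i.
Mole fraction of NO in the effusate = (n_NO/√M_NO) / (n_NO/√M_NO + n_He/√M_He)
= (1.32/√30.01) / (1.32/√30.01 + 2.83/√4.00) = 0.2410/(0.2410 + 1.415) = 0.146.

0.146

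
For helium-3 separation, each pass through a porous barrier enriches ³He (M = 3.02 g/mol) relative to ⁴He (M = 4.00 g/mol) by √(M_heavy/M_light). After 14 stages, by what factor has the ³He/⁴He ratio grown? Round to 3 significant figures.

7.15

Overall factor = α^14 with α = √(4.00/3.02), i.e. (4.00/3.02)^(14/2).
= 1.32450^7 = 7.15.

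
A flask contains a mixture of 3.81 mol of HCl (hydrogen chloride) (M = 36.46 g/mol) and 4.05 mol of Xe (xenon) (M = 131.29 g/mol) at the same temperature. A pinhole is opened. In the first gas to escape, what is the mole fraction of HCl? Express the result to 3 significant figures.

Each component's effusion rate ∝ (its partial pressure)·(1/√M) ∝ n_i/√M_i.
x_HCl(eff) = (n_HCl/√M_HCl) / (n_HCl/√M_HCl + n_Xe/√M_Xe)
= (3.81/√36.46) / (3.81/√36.46 + 4.05/√131.29) = 0.6310/(0.6310 + 0.3535) = 0.641.

0.641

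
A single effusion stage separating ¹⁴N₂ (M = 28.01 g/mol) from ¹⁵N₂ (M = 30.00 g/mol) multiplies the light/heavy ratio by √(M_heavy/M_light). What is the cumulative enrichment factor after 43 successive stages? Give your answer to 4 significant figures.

4.374

Each stage multiplies the ratio by α = √(30.00/28.01), so after 43 stages the overall factor is α^43 = (30.00/28.01)^(43/2).
= 1.07105^(43/2) = 4.374.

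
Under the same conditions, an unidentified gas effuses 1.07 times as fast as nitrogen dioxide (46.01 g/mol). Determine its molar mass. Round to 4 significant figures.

40.19 g/mol

Since effusion rate ∝ 1/√M, rate_X/rate_NO₂ = √(M_NO₂/M_X).
1.07 = √(46.01/M_X)
M_X = 46.01 / 1.07² = 46.01 / 1.145 = 40.19 g/mol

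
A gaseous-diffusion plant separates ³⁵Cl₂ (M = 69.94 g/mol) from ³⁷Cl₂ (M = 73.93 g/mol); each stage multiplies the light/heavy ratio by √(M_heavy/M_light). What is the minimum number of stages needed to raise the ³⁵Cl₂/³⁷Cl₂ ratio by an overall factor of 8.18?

Per stage α = (73.93/69.94)^(1/2) = 1.05705^0.5, giving ln α = 0.02774.
Need α^N ≥ 8.18 ⇒ N ≥ ln(8.18) / ln α = 2.102 / 0.02774 = 75.76.
Rounding up, N = 76 stages.

76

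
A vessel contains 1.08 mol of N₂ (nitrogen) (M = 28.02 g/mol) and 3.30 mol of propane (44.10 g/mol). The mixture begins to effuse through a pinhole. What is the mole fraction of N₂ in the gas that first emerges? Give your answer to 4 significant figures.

0.2911

The effusion rate of species i is ∝ p_i/√M_i ∝ n_i/√M_i.
So x_N₂ in the escaping gas = (n_N₂/√M_N₂) / Σ(n_i/√M_i)
= (1.08/√28.02) / (1.08/√28.02 + 3.30/√44.10) = 0.2040/(0.2040 + 0.4969) = 0.2911.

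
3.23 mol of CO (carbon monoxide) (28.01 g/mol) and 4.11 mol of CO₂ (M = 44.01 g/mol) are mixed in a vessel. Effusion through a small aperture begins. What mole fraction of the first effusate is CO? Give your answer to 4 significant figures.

0.4962

Each component's effusion rate ∝ (its partial pressure)·(1/√M) ∝ n_i/√M_i.
So x_CO in the escaping gas = (n_CO/√M_CO) / Σ(n_i/√M_i)
= (3.23/√28.01) / (3.23/√28.01 + 4.11/√44.01) = 0.6103/(0.6103 + 0.6195) = 0.4962.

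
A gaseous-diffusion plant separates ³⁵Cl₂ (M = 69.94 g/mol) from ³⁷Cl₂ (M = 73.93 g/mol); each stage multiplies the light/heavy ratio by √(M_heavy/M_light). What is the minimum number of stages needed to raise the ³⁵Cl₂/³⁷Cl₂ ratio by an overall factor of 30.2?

Single-stage factor α = √(73.93/69.94), so ln α = ½ ln(1.05705) = 0.02774.
Need α^N ≥ 30.2 ⇒ N ≥ ln(30.2) / ln α = 3.408 / 0.02774 = 122.85.
So at least 123 stages are needed.

123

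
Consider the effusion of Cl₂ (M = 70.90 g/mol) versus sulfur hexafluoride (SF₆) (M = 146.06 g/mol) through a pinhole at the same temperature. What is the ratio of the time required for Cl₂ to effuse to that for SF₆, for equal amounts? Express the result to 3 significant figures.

Since effusion rate ∝ 1/√M, t_Cl₂/t_SF₆ = √(M_Cl₂/M_SF₆) = √(70.90/146.06) = √0.4854 = 0.697.

0.697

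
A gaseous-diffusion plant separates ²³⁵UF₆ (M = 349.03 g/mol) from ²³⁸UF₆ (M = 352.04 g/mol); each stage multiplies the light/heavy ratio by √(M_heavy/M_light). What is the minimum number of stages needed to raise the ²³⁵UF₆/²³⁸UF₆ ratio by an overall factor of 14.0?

Single-stage factor α = √(352.04/349.03), so ln α = ½ ln(1.00862) = 0.004293.
Need α^N ≥ 14.0 ⇒ N ≥ ln(14.0) / ln α = 2.639 / 0.004293 = 614.67.
Minimum whole number of stages: N = 615.

615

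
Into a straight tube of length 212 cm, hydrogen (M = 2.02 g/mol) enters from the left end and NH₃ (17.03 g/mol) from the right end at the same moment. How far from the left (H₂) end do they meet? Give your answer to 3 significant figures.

The fronts meet when d_H₂ + d_NH₃ = L with d_H₂/d_NH₃ = √(M_NH₃/M_H₂) (Graham's law). Here √(M_NH₃/M_H₂) = √(17.03/2.02) = 2.904.
With d_H₂ + d_NH₃ = 212 cm, d_NH₃ = 212/(1 + 2.904) = 54.31 cm.
d_H₂ = 212 − 54.31 = 158 cm.

158 cm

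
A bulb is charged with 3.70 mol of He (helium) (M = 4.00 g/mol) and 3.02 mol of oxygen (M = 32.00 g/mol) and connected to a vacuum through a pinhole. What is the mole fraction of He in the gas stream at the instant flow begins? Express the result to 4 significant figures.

0.7761

Each component's effusion rate ∝ (its partial pressure)·(1/√M) ∝ n_i/√M_i.
So x_He in the escaping gas = (n_He/√M_He) / Σ(n_i/√M_i)
= (3.70/√4.00) / (3.70/√4.00 + 3.02/√32.00) = 1.850/(1.850 + 0.5339) = 0.7761.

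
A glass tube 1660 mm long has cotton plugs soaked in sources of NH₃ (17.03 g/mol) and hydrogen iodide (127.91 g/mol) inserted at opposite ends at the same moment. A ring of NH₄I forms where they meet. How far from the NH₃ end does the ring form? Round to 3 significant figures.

Graham's law gives d_NH₃/d_HI = rate_NH₃/rate_HI = √(M_HI/M_NH₃) = √(127.91/17.03) = 2.741.
With d_NH₃ + d_HI = 1660 mm, d_HI = 1660/(1 + 2.741) = 443.8 mm.
d_NH₃ = 1660 − 443.8 = 1220 mm.

1220 mm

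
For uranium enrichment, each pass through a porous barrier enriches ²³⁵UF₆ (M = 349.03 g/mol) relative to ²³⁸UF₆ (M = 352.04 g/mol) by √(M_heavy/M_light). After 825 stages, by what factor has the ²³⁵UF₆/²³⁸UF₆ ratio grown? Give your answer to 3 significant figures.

34.5

Overall factor = α^825 with α = √(352.04/349.03), i.e. (352.04/349.03)^(825/2).
= 1.00862^(825/2) = 34.5.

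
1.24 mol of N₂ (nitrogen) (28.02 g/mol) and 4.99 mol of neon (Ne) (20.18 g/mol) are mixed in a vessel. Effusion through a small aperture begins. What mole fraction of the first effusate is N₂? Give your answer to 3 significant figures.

Each component's effusion rate ∝ (its partial pressure)·(1/√M) ∝ n_i/√M_i.
So x_N₂ in the escaping gas = (n_N₂/√M_N₂) / Σ(n_i/√M_i)
= (1.24/√28.02) / (1.24/√28.02 + 4.99/√20.18) = 0.2343/(0.2343 + 1.111) = 0.174.

0.174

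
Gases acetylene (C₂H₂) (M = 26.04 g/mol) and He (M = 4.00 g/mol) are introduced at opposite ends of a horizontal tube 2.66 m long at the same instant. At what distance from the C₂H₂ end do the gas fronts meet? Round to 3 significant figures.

Distances travelled in equal time are proportional to diffusion rates, so d_C₂H₂/d_He = √(M_He/M_C₂H₂) = √(4.00/26.04) = 0.3919.
With d_C₂H₂ + d_He = 2.66 m, d_He = 2.66/(1 + 0.3919) = 1.911 m.
d_C₂H₂ = 2.66 − 1.911 = 0.749 m.

0.749 m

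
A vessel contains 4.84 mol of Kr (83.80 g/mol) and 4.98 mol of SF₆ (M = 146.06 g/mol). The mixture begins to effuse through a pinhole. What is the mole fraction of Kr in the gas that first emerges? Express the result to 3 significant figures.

0.562

Effusion rate of each component ∝ n_i/√M_i (partial pressure × 1/√M).
x_Kr(eff) = (n_Kr/√M_Kr) / (n_Kr/√M_Kr + n_SF₆/√M_SF₆)
= (4.84/√83.80) / (4.84/√83.80 + 4.98/√146.06) = 0.5287/(0.5287 + 0.4121) = 0.562.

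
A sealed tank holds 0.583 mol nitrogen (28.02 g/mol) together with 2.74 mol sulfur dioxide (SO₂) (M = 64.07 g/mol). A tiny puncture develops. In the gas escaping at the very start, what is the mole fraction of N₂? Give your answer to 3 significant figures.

Effusion rate of each component ∝ n_i/√M_i (partial pressure × 1/√M).
So x_N₂ in the escaping gas = (n_N₂/√M_N₂) / Σ(n_i/√M_i)
= (0.583/√28.02) / (0.583/√28.02 + 2.74/√64.07) = 0.1101/(0.1101 + 0.3423) = 0.243.

0.243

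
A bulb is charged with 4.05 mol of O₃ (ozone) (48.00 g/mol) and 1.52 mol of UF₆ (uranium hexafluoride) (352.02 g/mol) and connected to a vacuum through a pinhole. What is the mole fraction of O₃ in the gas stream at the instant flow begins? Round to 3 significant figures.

0.878

Rate_i ∝ x_i/√M_i (Graham's law weighted by mole fraction), so the effusate composition follows n_i/√M_i.
Mole fraction of O₃ in the effusate = (n_O₃/√M_O₃) / (n_O₃/√M_O₃ + n_UF₆/√M_UF₆)
= (4.05/√48.00) / (4.05/√48.00 + 1.52/√352.02) = 0.5846/(0.5846 + 0.08101) = 0.878.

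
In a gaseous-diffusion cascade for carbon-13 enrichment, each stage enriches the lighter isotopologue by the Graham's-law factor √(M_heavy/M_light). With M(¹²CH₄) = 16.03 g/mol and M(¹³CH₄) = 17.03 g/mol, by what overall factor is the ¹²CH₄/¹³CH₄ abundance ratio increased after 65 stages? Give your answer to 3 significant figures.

7.15

Overall factor = α^65 with α = √(17.03/16.03), i.e. (17.03/16.03)^(65/2).
= 1.06238^(65/2) = 7.15.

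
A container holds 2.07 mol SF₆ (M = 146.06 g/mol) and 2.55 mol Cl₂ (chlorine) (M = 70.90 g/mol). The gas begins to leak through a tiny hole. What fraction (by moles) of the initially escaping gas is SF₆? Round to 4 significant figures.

Effusion rate of each component ∝ n_i/√M_i (partial pressure × 1/√M).
So x_SF₆ in the escaping gas = (n_SF₆/√M_SF₆) / Σ(n_i/√M_i)
= (2.07/√146.06) / (2.07/√146.06 + 2.55/√70.90) = 0.1713/(0.1713 + 0.3028) = 0.3613.

0.3613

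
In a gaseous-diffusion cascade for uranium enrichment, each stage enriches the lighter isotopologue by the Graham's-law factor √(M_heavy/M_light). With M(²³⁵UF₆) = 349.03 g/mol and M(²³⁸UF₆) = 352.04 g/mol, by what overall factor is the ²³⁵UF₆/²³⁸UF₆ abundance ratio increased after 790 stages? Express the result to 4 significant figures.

29.72

Overall factor = α^790 with α = √(352.04/349.03), i.e. (352.04/349.03)^(790/2).
= 1.00862^395 = 29.72.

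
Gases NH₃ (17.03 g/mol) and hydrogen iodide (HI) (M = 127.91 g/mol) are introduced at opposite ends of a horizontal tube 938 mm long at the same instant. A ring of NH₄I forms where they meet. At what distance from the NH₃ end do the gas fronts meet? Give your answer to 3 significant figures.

687 mm

The fronts meet when d_NH₃ + d_HI = L with d_NH₃/d_HI = √(M_HI/M_NH₃) (Graham's law). Here √(M_HI/M_NH₃) = √(127.91/17.03) = 2.741.
With d_NH₃ + d_HI = 938 mm, d_HI = 938/(1 + 2.741) = 250.8 mm.
d_NH₃ = 938 − 250.8 = 687 mm.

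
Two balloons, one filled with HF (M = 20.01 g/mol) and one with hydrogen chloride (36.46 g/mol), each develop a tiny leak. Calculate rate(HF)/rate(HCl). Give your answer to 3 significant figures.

Since effusion rate ∝ 1/√M, rate_HF/rate_HCl = √(M_HCl/M_HF) = √(36.46/20.01) = √1.822 = 1.35.

1.35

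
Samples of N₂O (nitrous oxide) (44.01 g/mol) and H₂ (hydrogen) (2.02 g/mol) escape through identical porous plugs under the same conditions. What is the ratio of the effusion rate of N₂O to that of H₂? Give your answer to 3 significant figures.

Using Graham's law: rate_N₂O/rate_H₂ = √(M_H₂/M_N₂O) = √(2.02/44.01) = √0.04590 = 0.214.

0.214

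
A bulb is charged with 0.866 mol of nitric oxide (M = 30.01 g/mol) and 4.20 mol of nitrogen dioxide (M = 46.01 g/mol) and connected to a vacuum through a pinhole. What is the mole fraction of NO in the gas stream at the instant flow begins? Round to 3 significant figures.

Rate_i ∝ x_i/√M_i (Graham's law weighted by mole fraction), so the effusate composition follows n_i/√M_i.
x_NO(eff) = (n_NO/√M_NO) / (n_NO/√M_NO + n_NO₂/√M_NO₂)
= (0.866/√30.01) / (0.866/√30.01 + 4.20/√46.01) = 0.1581/(0.1581 + 0.6192) = 0.203.

0.203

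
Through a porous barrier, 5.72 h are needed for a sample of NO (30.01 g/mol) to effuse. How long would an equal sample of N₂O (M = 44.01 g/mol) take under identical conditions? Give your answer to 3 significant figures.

6.93 h

Since effusion rate ∝ 1/√M, t_N₂O/t_NO = √(M_N₂O/M_NO) = √(44.01/30.01) = √1.467 = 1.211.
So the time for N₂O is 5.72 × 1.211 = 6.93 h.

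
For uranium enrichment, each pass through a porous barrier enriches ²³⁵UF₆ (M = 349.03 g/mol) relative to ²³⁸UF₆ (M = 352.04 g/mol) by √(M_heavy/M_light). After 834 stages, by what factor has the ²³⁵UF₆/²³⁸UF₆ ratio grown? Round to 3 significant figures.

Each stage multiplies the ratio by α = √(352.04/349.03), so after 834 stages the overall factor is α^834 = (352.04/349.03)^(834/2).
= 1.00862^417 = 35.9.

35.9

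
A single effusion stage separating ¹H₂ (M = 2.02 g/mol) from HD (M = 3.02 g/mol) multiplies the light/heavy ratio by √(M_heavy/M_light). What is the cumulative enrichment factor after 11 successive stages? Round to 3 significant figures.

9.13

After 11 stages the ratio has grown by (√(3.02/2.02))^11 = (3.02/2.02)^(11/2).
= 1.49505^(11/2) = 9.13.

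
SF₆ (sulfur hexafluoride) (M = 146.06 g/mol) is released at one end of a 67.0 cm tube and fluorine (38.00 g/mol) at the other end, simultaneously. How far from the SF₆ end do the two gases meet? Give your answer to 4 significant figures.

Graham's law gives d_SF₆/d_F₂ = rate_SF₆/rate_F₂ = √(M_F₂/M_SF₆) = √(38.00/146.06) = 0.5101.
With d_SF₆ + d_F₂ = 67.0 cm, d_F₂ = 67.0/(1 + 0.5101) = 44.37 cm.
d_SF₆ = 67.0 − 44.37 = 22.63 cm.

22.63 cm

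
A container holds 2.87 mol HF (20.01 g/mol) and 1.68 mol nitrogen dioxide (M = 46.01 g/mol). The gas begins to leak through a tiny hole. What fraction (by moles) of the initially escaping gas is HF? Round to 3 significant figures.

0.721

The effusion rate of species i is ∝ p_i/√M_i ∝ n_i/√M_i.
Mole fraction of HF in the effusate = (n_HF/√M_HF) / (n_HF/√M_HF + n_NO₂/√M_NO₂)
= (2.87/√20.01) / (2.87/√20.01 + 1.68/√46.01) = 0.6416/(0.6416 + 0.2477) = 0.721.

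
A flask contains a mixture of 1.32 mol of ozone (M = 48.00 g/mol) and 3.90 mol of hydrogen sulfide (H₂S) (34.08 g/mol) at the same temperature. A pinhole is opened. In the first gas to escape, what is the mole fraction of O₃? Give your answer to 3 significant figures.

Each component's effusion rate ∝ (its partial pressure)·(1/√M) ∝ n_i/√M_i.
Mole fraction of O₃ in the effusate = (n_O₃/√M_O₃) / (n_O₃/√M_O₃ + n_H₂S/√M_H₂S)
= (1.32/√48.00) / (1.32/√48.00 + 3.90/√34.08) = 0.1905/(0.1905 + 0.6681) = 0.222.

0.222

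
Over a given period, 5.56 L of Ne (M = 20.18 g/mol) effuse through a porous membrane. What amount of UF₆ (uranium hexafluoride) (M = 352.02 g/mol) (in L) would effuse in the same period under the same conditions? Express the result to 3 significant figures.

From Graham's law, rate_UF₆/rate_Ne = √(M_Ne/M_UF₆) = √(20.18/352.02) = √0.05733 = 0.2394.
So the volume for UF₆ is 5.56 × 0.2394 = 1.33 L.

1.33 L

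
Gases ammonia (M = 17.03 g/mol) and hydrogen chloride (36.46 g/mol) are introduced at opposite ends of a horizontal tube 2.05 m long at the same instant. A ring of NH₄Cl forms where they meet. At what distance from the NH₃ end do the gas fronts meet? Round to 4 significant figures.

1.218 m

Graham's law gives d_NH₃/d_HCl = rate_NH₃/rate_HCl = √(M_HCl/M_NH₃) = √(36.46/17.03) = 1.463.
With d_NH₃ + d_HCl = 2.05 m, d_HCl = 2.05/(1 + 1.463) = 0.8323 m.
d_NH₃ = 2.05 − 0.8323 = 1.218 m.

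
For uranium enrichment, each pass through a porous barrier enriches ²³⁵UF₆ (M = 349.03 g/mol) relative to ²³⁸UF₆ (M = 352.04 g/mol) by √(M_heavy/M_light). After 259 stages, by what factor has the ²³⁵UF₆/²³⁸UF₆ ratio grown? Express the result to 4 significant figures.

Each stage multiplies the ratio by α = √(352.04/349.03), so after 259 stages the overall factor is α^259 = (352.04/349.03)^(259/2).
= 1.00862^(259/2) = 3.040.

3.040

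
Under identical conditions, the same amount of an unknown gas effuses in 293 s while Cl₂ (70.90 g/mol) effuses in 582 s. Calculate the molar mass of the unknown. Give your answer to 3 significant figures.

18.0 g/mol

Since effusion rate ∝ 1/√M, t_X/t_Cl₂ = √(M_X/M_Cl₂).
293/582 = 0.5034 = √(M_X/70.90)
M_X = 70.90 × 0.5034² = 70.90 × 0.2534 = 18.0 g/mol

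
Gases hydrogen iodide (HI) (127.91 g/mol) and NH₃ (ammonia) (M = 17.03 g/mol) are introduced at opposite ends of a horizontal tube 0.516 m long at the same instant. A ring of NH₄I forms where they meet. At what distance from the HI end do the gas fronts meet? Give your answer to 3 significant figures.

The fronts meet when d_HI + d_NH₃ = L with d_HI/d_NH₃ = √(M_NH₃/M_HI) (Graham's law). Here √(M_NH₃/M_HI) = √(17.03/127.91) = 0.3649.
With d_HI + d_NH₃ = 0.516 m, d_NH₃ = 0.516/(1 + 0.3649) = 0.3781 m.
d_HI = 0.516 − 0.3781 = 0.138 m.

0.138 m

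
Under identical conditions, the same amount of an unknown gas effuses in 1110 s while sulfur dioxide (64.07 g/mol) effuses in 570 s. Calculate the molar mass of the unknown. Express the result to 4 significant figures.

243.0 g/mol

By Graham's law, t_X/t_SO₂ = √(M_X/M_SO₂).
1110/570 = 1.947 = √(M_X/64.07)
M_X = 64.07 × 1.947² = 64.07 × 3.792 = 243.0 g/mol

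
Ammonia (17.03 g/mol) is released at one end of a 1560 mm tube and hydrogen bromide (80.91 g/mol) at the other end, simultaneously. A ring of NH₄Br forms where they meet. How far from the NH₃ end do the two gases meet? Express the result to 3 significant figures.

The fronts meet when d_NH₃ + d_HBr = L with d_NH₃/d_HBr = √(M_HBr/M_NH₃) (Graham's law). Here √(M_HBr/M_NH₃) = √(80.91/17.03) = 2.180.
With d_NH₃ + d_HBr = 1560 mm, d_HBr = 1560/(1 + 2.180) = 490.6 mm.
d_NH₃ = 1560 − 490.6 = 1070 mm.

1070 mm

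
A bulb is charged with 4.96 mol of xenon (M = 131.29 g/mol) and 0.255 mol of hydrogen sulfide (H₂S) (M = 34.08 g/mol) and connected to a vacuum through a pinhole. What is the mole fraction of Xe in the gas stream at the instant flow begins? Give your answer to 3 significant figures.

0.908

Each component's effusion rate ∝ (its partial pressure)·(1/√M) ∝ n_i/√M_i.
So x_Xe in the escaping gas = (n_Xe/√M_Xe) / Σ(n_i/√M_i)
= (4.96/√131.29) / (4.96/√131.29 + 0.255/√34.08) = 0.4329/(0.4329 + 0.04368) = 0.908.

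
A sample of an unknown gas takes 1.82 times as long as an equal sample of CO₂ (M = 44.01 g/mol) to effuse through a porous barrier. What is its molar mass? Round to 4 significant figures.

145.8 g/mol

Since effusion rate ∝ 1/√M, t_X/t_CO₂ = √(M_X/M_CO₂).
1.82 = √(M_X/44.01)
M_X = 44.01 × 1.82² = 44.01 × 3.312 = 145.8 g/mol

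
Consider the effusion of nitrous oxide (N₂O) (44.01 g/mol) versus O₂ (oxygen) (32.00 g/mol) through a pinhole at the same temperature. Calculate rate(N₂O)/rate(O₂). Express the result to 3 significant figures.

Graham's law gives rate_N₂O/rate_O₂ = √(M_O₂/M_N₂O) = √(32.00/44.01) = √0.7271 = 0.853.

0.853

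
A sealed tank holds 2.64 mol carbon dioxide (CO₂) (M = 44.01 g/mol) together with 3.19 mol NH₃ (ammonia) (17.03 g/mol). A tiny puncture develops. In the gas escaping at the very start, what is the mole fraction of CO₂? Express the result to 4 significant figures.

Rate_i ∝ x_i/√M_i (Graham's law weighted by mole fraction), so the effusate composition follows n_i/√M_i.
Mole fraction of CO₂ in the effusate = (n_CO₂/√M_CO₂) / (n_CO₂/√M_CO₂ + n_NH₃/√M_NH₃)
= (2.64/√44.01) / (2.64/√44.01 + 3.19/√17.03) = 0.3979/(0.3979 + 0.7730) = 0.3399.

0.3399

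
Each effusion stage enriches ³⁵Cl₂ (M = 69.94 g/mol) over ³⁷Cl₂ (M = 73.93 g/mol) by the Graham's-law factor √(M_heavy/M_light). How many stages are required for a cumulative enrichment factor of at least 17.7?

104

With α = √(73.93/69.94) per stage, ln α = ½ ln(1.05705) = 0.02774.
Need α^N ≥ 17.7 ⇒ N ≥ ln(17.7) / ln α = 2.874 / 0.02774 = 103.59.
Rounding up, N = 104 stages.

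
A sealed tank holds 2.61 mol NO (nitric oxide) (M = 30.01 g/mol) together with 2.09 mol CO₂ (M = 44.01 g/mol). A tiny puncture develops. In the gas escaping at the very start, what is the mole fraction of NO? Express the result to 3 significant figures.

The effusion rate of species i is ∝ p_i/√M_i ∝ n_i/√M_i.
So x_NO in the escaping gas = (n_NO/√M_NO) / Σ(n_i/√M_i)
= (2.61/√30.01) / (2.61/√30.01 + 2.09/√44.01) = 0.4764/(0.4764 + 0.3150) = 0.602.

0.602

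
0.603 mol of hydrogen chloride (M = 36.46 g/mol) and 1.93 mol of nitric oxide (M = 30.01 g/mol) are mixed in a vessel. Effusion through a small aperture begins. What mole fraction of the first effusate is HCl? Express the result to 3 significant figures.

0.221

Each component's effusion rate ∝ (its partial pressure)·(1/√M) ∝ n_i/√M_i.
Mole fraction of HCl in the effusate = (n_HCl/√M_HCl) / (n_HCl/√M_HCl + n_NO/√M_NO)
= (0.603/√36.46) / (0.603/√36.46 + 1.93/√30.01) = 0.09986/(0.09986 + 0.3523) = 0.221.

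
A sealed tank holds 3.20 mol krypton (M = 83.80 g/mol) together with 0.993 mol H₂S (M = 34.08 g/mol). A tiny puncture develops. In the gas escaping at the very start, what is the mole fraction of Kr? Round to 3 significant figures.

0.673

The effusion rate of species i is ∝ p_i/√M_i ∝ n_i/√M_i.
So x_Kr in the escaping gas = (n_Kr/√M_Kr) / Σ(n_i/√M_i)
= (3.20/√83.80) / (3.20/√83.80 + 0.993/√34.08) = 0.3496/(0.3496 + 0.1701) = 0.673.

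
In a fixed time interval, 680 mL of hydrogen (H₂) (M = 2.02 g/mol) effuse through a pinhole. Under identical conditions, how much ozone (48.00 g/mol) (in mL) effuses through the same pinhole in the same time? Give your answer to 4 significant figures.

Graham's law gives rate_O₃/rate_H₂ = √(M_H₂/M_O₃) = √(2.02/48.00) = √0.04208 = 0.2051.
So the volume for O₃ is 680 × 0.2051 = 139.5 mL.

139.5 mL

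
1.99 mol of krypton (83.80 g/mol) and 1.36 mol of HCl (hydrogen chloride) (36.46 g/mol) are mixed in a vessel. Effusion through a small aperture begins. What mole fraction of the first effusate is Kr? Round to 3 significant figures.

0.491

Rate_i ∝ x_i/√M_i (Graham's law weighted by mole fraction), so the effusate composition follows n_i/√M_i.
So x_Kr in the escaping gas = (n_Kr/√M_Kr) / Σ(n_i/√M_i)
= (1.99/√83.80) / (1.99/√83.80 + 1.36/√36.46) = 0.2174/(0.2174 + 0.2252) = 0.491.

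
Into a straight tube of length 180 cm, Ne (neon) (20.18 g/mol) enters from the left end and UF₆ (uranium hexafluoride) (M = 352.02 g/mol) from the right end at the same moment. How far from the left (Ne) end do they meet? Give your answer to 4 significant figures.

145.2 cm

Graham's law gives d_Ne/d_UF₆ = rate_Ne/rate_UF₆ = √(M_UF₆/M_Ne) = √(352.02/20.18) = 4.177.
With d_Ne + d_UF₆ = 180 cm, d_UF₆ = 180/(1 + 4.177) = 34.77 cm.
d_Ne = 180 − 34.77 = 145.2 cm.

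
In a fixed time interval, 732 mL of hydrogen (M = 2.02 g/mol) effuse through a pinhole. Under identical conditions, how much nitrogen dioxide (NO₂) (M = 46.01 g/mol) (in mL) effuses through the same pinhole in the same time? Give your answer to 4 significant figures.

153.4 mL

Using Graham's law: rate_NO₂/rate_H₂ = √(M_H₂/M_NO₂) = √(2.02/46.01) = √0.04390 = 0.2095.
So the volume for NO₂ is 732 × 0.2095 = 153.4 mL.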